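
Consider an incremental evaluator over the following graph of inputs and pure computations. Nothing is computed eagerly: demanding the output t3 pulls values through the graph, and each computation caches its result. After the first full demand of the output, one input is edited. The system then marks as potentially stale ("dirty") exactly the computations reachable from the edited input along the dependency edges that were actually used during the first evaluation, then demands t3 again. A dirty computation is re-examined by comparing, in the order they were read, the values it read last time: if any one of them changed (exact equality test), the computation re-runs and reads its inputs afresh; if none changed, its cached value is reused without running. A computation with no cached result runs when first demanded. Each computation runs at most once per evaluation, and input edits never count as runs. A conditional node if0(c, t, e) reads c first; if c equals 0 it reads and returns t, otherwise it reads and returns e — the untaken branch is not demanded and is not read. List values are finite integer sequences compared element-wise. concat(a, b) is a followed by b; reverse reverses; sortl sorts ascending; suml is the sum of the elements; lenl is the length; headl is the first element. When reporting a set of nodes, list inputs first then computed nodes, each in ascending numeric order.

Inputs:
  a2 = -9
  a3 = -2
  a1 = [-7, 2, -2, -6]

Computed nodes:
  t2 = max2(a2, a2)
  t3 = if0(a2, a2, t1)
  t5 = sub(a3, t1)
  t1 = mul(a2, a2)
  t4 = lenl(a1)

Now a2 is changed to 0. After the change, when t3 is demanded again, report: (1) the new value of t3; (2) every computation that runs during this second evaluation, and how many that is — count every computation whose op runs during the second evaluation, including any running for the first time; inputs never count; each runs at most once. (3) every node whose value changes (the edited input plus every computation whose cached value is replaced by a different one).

Initial pass — values computed on the first demand:
  t1 = mul(-9, -9) = 81
  t3 = if0(a2=-9 -> else branch t1) = 81

Second demand — change propagation:
  t1: dirty yet unreached — the second evaluation never asks for it.
  t3: re-runs because a2 -9->0; new result 0.

The important point: the flipped condition redirects demand; t1 is left stale, never re-checked.

t3 now evaluates to 0.
Run set: t3 (1 run).
Changed values: a2, t3.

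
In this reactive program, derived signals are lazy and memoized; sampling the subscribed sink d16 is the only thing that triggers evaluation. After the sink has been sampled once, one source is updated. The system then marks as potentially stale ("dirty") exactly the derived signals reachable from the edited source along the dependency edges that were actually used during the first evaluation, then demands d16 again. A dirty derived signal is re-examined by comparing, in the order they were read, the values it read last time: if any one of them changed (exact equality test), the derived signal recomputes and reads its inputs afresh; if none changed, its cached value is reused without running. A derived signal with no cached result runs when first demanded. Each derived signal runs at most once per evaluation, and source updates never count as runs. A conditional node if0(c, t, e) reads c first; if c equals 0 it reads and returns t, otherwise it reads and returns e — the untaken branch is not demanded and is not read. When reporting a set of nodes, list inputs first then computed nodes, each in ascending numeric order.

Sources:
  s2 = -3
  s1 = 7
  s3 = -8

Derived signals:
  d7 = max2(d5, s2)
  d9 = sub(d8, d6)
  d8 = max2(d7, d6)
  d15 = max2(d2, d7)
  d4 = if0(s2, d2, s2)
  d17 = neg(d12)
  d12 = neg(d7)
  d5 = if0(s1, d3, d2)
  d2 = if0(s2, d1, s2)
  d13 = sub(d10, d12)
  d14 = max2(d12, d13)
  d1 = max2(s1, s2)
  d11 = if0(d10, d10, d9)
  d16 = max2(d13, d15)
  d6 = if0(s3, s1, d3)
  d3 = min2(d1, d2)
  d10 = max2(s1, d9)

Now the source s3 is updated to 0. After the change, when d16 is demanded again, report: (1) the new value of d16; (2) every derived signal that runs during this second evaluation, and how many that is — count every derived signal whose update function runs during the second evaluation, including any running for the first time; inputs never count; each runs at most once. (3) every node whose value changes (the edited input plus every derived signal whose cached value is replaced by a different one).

Demanding d16 again yields 4.
3 derived signals run: d6, d8, d9.
The nodes whose values change: s3, d6, d8.
Note the absorption at d9: it re-runs yet its value is the same, leaving the output's value untouched.

First demand of the output computes:
  d1 = max2(7, -3) = 7
  d2 = if0(s2=-3 -> else branch s2) = -3
  d3 = min2(7, -3) = -3
  d5 = if0(s1=7 -> else branch d2) = -3
  d6 = if0(s3=-8 -> else branch d3) = -3
  d7 = max2(-3, -3) = -3
  d8 = max2(-3, -3) = -3
  d9 = sub(-3, -3) = 0
  d10 = max2(7, 0) = 7
  d12 = neg(-3) = 3
  d13 = sub(7, 3) = 4
  d15 = max2(-3, -3) = -3
  d16 = max2(4, -3) = 4

After the edit, cleaning proceeds:
  d6: a read changed (s3 -8->0) — executes, giving 7.
  d8: a read changed (d6 -3->7) — executes, giving 7.
  d9: a read changed (d8 -3->7; d6 -3->7) — executes, giving 0 — identical to its old value.
  d10: dirty, but its reads are unchanged (s1 unchanged, d9 unchanged); cached 7 stands.
  d13: dirty, but its reads are unchanged (d10 unchanged, d12 unchanged); cached 4 stands.
  d16: dirty, but its reads are unchanged (d13 unchanged, d15 unchanged); cached 4 stands.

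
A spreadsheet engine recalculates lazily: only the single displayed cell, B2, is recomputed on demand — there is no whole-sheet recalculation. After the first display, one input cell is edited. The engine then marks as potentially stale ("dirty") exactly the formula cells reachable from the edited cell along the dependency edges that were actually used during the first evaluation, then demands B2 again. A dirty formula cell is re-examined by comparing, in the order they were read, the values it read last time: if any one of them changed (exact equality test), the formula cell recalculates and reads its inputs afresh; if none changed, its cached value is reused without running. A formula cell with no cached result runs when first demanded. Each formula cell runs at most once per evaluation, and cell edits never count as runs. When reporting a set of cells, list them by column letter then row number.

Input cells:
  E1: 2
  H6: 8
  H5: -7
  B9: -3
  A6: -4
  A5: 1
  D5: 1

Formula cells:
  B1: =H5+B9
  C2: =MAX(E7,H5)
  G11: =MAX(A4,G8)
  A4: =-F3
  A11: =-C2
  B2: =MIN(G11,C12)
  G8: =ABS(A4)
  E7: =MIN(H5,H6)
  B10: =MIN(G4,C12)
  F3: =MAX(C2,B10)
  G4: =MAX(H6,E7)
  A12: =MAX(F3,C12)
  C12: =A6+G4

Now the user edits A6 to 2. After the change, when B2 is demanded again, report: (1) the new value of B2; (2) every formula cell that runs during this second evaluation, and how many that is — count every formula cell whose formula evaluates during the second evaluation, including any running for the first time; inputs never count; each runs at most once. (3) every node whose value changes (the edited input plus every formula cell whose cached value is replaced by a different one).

New value of B2: 8.
Formula cells that run: A4, B2, B10, C12, F3, G8, G11 — 7 in total.
Values that change: A4, A6, B2, B10, C12, F3, G8, G11.

First evaluation (everything demanded from the output):
  E7 = MIN(-7, 8) = -7
  C2 = MAX(-7, -7) = -7
  G4 = MAX(8, -7) = 8
  C12 = -4 + 8 = 4
  B10 = MIN(8, 4) = 4
  F3 = MAX(-7, 4) = 4
  A4 = -(4) = -4
  G8 = ABS(-4) = 4
  G11 = MAX(-4, 4) = 4
  B2 = MIN(4, 4) = 4

Propagation after the edit:
  C12: runs — A6 -4->2; result 10.
  B10: runs — C12 4->10; result 8.
  F3: runs — B10 4->8; result 8.
  A4: runs — F3 4->8; result -8.
  G8: runs — A4 -4->-8; result 8.
  G11: runs — A4 -4->-8; G8 4->8; result 8.
  B2: runs — G11 4->8; C12 4->10; result 8.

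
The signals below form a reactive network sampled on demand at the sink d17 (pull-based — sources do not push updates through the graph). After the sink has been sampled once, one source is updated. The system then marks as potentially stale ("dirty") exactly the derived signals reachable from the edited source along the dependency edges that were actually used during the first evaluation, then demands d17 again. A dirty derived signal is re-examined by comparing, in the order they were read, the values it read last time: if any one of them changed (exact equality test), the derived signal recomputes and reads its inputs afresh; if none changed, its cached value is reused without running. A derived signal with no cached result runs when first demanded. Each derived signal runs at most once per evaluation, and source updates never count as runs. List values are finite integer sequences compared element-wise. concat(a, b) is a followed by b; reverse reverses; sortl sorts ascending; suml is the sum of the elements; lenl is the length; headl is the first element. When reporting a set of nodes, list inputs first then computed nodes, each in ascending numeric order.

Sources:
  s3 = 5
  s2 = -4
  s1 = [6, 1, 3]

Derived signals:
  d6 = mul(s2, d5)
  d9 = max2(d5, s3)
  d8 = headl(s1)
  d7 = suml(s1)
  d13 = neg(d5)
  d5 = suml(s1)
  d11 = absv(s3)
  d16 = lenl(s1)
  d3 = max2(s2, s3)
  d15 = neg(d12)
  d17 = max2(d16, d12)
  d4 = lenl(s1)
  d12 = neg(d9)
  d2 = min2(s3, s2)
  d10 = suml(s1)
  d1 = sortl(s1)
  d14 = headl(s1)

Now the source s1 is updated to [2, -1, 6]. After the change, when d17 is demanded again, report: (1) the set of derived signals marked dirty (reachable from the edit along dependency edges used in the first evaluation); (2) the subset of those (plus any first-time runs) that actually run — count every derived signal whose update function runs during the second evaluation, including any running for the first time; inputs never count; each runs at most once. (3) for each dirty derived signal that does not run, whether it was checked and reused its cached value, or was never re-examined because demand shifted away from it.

Dirty set: d5, d9, d12, d16, d17.
Run set: d5, d9, d12, d16, d17 (5 run).
All dirty derived signals ended up running.

Initial pass — values computed on the first demand:
  d5 = suml([6, 1, 3]) = 10
  d9 = max2(10, 5) = 10
  d12 = neg(10) = -10
  d16 = lenl([6, 1, 3]) = 3
  d17 = max2(3, -10) = 3

Second demand — change propagation:
  d5: re-runs because s1 [6, 1, 3]->[2, -1, 6]; new result 7.
  d9: re-runs because d5 10->7; new result 7.
  d12: re-runs because d9 10->7; new result -7.
  d16: re-runs because s1 [6, 1, 3]->[2, -1, 6]; new result 3 (unchanged).
  d17: re-runs because d12 -10->-7; new result 3 (unchanged).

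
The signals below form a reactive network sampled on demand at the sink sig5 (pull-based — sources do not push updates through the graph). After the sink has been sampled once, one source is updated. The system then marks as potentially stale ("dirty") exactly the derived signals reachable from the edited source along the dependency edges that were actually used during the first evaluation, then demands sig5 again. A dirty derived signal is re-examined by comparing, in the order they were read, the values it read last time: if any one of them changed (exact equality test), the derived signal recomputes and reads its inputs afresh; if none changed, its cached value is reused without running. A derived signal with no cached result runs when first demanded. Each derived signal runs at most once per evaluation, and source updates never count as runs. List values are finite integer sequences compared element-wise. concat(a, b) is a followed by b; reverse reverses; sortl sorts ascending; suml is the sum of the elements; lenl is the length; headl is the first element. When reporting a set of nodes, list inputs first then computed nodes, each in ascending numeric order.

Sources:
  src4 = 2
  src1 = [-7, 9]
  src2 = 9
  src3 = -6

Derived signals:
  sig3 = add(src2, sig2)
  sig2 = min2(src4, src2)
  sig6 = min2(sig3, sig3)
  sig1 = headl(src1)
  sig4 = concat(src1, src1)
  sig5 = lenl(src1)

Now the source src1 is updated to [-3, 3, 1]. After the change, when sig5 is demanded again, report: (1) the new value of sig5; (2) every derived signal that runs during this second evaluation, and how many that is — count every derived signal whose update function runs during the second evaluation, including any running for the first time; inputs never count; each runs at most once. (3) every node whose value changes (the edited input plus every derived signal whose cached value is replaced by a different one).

Initial pass — values computed on the first demand:
  sig5 = lenl([-7, 9]) = 2

Second demand — change propagation:
  sig5: re-runs because src1 [-7, 9]->[-3, 3, 1]; new result 3.

sig5 now evaluates to 3.
Run set: sig5 (1 run).
Changed values: src1, sig5.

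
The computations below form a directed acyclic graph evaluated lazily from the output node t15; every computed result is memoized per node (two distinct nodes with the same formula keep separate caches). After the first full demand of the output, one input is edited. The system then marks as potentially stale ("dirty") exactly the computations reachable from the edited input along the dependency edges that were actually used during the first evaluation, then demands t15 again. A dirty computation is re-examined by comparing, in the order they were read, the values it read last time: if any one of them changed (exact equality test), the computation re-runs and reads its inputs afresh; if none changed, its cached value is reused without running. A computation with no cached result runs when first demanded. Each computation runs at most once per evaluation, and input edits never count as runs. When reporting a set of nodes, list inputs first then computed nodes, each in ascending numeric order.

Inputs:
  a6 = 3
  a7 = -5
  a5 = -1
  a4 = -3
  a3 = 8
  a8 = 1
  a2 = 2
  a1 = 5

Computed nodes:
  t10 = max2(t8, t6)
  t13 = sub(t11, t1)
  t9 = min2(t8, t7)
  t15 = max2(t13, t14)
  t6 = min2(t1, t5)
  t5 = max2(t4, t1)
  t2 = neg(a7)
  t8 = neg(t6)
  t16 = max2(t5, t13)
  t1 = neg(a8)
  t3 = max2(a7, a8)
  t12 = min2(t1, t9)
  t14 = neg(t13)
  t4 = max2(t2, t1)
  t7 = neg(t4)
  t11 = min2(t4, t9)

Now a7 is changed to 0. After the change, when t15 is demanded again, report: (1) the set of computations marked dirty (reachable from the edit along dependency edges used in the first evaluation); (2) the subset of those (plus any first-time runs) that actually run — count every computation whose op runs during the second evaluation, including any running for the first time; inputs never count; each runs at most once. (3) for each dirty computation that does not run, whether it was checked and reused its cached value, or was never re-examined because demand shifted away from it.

The edit dirties: t2, t4, t5, t6, t7, t8, t9, t11, t13, t14, t15.
10 computations run: t2, t4, t5, t6, t7, t9, t11, t13, t14, t15.
Cache hits after checking: t8.
Note where the cutoff bites: t8 is checked, finds nothing changed, and keeps its cache.

First demand of the output computes:
  t1 = neg(1) = -1
  t2 = neg(-5) = 5
  t4 = max2(5, -1) = 5
  t5 = max2(5, -1) = 5
  t6 = min2(-1, 5) = -1
  t7 = neg(5) = -5
  t8 = neg(-1) = 1
  t9 = min2(1, -5) = -5
  t11 = min2(5, -5) = -5
  t13 = sub(-5, -1) = -4
  t14 = neg(-4) = 4
  t15 = max2(-4, 4) = 4

After the edit, cleaning proceeds:
  t2: a read changed (a7 -5->0) — executes, giving 0.
  t4: a read changed (t2 5->0) — executes, giving 0.
  t5: a read changed (t4 5->0) — executes, giving 0.
  t6: a read changed (t5 5->0) — executes, giving -1 — identical to its old value.
  t7: a read changed (t4 5->0) — executes, giving 0.
  t8: dirty, but its reads are unchanged (t6 unchanged); cached 1 stands.
  t9: a read changed (t7 -5->0) — executes, giving 0.
  t11: a read changed (t4 5->0; t9 -5->0) — executes, giving 0.
  t13: a read changed (t11 -5->0) — executes, giving 1.
  t14: a read changed (t13 -4->1) — executes, giving -1.
  t15: a read changed (t13 -4->1; t14 4->-1) — executes, giving 1.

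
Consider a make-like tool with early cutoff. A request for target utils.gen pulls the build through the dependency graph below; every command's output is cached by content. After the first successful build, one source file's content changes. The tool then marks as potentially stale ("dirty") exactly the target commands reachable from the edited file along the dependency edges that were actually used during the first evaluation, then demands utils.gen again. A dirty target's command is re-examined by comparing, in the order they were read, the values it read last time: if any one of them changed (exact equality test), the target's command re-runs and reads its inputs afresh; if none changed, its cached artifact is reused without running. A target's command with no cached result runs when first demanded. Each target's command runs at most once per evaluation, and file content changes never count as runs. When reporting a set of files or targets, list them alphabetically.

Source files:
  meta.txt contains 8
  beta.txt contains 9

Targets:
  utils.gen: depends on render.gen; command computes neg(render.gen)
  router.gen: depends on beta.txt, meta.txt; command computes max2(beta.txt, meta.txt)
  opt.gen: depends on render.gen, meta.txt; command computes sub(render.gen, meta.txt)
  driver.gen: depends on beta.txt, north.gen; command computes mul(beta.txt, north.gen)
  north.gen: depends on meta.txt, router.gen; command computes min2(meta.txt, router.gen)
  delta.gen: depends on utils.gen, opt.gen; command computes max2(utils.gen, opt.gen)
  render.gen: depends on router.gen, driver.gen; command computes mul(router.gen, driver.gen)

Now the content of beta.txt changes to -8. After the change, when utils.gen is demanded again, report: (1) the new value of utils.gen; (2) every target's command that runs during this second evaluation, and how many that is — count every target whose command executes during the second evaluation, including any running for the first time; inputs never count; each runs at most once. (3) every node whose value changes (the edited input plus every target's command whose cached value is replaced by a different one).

Demanding utils.gen again yields 512.
5 target commands run: driver.gen, north.gen, render.gen, router.gen, utils.gen.
The nodes whose values change: beta.txt, driver.gen, render.gen, router.gen, utils.gen.

First demand of the output computes:
  router.gen = max2(9, 8) = 9
  north.gen = min2(8, 9) = 8
  driver.gen = mul(9, 8) = 72
  render.gen = mul(9, 72) = 648
  utils.gen = neg(648) = -648

After the edit, cleaning proceeds:
  router.gen: a read changed (beta.txt 9->-8) — executes, giving 8.
  north.gen: a read changed (router.gen 9->8) — executes, giving 8 — identical to its old value.
  driver.gen: a read changed (beta.txt 9->-8) — executes, giving -64.
  render.gen: a read changed (router.gen 9->8; driver.gen 72->-64) — executes, giving -512.
  utils.gen: a read changed (render.gen 648->-512) — executes, giving 512.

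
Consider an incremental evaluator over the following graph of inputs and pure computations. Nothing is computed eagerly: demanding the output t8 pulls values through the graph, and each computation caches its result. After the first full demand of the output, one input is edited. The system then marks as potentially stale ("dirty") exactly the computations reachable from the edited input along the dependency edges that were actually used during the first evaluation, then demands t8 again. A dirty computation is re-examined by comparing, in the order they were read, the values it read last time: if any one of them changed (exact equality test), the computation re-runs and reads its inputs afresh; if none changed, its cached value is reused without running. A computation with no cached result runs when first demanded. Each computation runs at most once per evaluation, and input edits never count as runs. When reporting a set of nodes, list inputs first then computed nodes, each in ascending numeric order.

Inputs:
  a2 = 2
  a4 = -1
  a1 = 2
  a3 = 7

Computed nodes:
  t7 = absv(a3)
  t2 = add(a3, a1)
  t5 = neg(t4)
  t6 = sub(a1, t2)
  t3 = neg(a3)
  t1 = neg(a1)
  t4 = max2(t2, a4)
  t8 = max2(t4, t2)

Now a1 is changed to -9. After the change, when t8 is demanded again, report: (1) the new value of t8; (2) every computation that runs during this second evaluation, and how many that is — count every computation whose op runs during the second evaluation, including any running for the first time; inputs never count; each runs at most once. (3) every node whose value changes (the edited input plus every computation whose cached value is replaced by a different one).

Initial pass — values computed on the first demand:
  t2 = add(7, 2) = 9
  t4 = max2(9, -1) = 9
  t8 = max2(9, 9) = 9

Second demand — change propagation:
  t2: re-runs because a1 2->-9; new result -2.
  t4: re-runs because t2 9->-2; new result -1.
  t8: re-runs because t4 9->-1; t2 9->-2; new result -1.

t8 now evaluates to -1.
Run set: t2, t4, t8 (3 run).
Changed values: a1, t2, t4, t8.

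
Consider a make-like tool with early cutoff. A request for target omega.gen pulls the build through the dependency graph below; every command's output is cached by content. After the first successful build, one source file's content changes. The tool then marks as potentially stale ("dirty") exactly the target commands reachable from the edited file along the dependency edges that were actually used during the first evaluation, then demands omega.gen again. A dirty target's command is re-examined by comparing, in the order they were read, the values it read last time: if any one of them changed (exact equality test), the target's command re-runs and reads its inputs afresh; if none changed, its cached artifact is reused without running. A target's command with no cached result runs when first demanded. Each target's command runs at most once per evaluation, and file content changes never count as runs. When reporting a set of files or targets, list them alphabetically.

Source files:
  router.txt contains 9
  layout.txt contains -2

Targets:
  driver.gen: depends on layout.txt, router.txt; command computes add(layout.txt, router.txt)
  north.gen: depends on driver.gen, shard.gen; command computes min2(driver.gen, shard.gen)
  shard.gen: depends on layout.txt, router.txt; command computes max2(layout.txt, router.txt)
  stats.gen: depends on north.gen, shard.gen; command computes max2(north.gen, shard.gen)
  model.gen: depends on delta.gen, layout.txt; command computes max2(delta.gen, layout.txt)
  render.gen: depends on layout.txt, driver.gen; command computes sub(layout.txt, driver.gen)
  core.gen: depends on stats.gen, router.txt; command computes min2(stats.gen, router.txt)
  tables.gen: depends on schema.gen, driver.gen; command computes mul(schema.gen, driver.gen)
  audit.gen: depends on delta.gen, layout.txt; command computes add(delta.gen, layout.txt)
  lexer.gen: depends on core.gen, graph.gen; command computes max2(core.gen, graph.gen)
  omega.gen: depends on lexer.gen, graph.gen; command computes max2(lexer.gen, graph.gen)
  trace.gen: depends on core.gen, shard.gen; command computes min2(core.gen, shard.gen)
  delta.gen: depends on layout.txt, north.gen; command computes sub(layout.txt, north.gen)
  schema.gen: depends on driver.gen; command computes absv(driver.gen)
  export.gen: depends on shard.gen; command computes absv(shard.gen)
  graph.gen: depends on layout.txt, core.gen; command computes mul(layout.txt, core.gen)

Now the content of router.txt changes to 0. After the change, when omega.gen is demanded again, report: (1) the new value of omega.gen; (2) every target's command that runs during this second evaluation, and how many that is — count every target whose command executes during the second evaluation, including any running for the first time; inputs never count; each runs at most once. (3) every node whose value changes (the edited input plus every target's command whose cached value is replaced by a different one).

Demanding omega.gen again yields 0.
8 target commands run: core.gen, driver.gen, graph.gen, lexer.gen, north.gen, omega.gen, shard.gen, stats.gen.
The nodes whose values change: core.gen, driver.gen, graph.gen, lexer.gen, north.gen, omega.gen, router.txt, shard.gen, stats.gen.

First demand of the output computes:
  driver.gen = add(-2, 9) = 7
  shard.gen = max2(-2, 9) = 9
  north.gen = min2(7, 9) = 7
  stats.gen = max2(7, 9) = 9
  core.gen = min2(9, 9) = 9
  graph.gen = mul(-2, 9) = -18
  lexer.gen = max2(9, -18) = 9
  omega.gen = max2(9, -18) = 9

After the edit, cleaning proceeds:
  driver.gen: a read changed (router.txt 9->0) — executes, giving -2.
  shard.gen: a read changed (router.txt 9->0) — executes, giving 0.
  north.gen: a read changed (driver.gen 7->-2; shard.gen 9->0) — executes, giving -2.
  stats.gen: a read changed (north.gen 7->-2; shard.gen 9->0) — executes, giving 0.
  core.gen: a read changed (stats.gen 9->0; router.txt 9->0) — executes, giving 0.
  graph.gen: a read changed (core.gen 9->0) — executes, giving 0.
  lexer.gen: a read changed (core.gen 9->0; graph.gen -18->0) — executes, giving 0.
  omega.gen: a read changed (lexer.gen 9->0; graph.gen -18->0) — executes, giving 0.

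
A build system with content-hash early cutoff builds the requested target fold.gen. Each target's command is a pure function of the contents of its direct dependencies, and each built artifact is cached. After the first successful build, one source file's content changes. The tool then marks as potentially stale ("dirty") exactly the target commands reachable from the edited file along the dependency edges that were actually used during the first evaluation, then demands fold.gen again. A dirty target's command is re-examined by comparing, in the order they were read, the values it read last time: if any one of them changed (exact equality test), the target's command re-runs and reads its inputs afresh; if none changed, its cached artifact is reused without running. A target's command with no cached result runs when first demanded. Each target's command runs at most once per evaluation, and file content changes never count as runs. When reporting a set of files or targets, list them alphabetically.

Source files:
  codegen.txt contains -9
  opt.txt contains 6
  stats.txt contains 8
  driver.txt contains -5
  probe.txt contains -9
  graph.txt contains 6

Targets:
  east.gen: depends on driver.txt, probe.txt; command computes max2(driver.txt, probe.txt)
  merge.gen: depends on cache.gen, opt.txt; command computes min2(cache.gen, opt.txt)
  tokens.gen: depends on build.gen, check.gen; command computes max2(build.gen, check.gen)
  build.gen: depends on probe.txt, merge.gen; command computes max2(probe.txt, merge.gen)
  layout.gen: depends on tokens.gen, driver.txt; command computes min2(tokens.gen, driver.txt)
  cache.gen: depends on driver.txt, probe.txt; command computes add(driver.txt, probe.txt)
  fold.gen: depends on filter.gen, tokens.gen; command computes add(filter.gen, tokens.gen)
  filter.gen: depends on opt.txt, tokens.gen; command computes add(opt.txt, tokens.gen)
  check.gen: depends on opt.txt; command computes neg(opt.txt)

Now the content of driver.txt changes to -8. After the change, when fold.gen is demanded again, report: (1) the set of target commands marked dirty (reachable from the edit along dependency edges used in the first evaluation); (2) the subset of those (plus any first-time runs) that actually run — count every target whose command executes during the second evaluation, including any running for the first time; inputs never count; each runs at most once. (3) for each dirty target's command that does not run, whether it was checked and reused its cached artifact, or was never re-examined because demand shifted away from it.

Marked dirty: build.gen, cache.gen, filter.gen, fold.gen, merge.gen, tokens.gen.
Target commands that run: build.gen, cache.gen, merge.gen — 3 in total.
Checked but reused from cache: filter.gen, fold.gen, tokens.gen.
Key observation: the change is absorbed at build.gen — it re-runs but produces the same value, and the output's value is unchanged.

First evaluation (everything demanded from the output):
  cache.gen = add(-5, -9) = -14
  check.gen = neg(6) = -6
  merge.gen = min2(-14, 6) = -14
  build.gen = max2(-9, -14) = -9
  tokens.gen = max2(-9, -6) = -6
  filter.gen = add(6, -6) = 0
  fold.gen = add(0, -6) = -6

Propagation after the edit:
  cache.gen: runs — driver.txt -5->-8; result -17.
  merge.gen: runs — cache.gen -14->-17; result -17.
  build.gen: runs — merge.gen -14->-17; result -9 (same value as before).
  tokens.gen: checked — values it read are unchanged (build.gen unchanged, check.gen unchanged); reused cached -6 without running.
  filter.gen: checked — values it read are unchanged (opt.txt unchanged, tokens.gen unchanged); reused cached 0 without running.
  fold.gen: checked — values it read are unchanged (filter.gen unchanged, tokens.gen unchanged); reused cached -6 without running.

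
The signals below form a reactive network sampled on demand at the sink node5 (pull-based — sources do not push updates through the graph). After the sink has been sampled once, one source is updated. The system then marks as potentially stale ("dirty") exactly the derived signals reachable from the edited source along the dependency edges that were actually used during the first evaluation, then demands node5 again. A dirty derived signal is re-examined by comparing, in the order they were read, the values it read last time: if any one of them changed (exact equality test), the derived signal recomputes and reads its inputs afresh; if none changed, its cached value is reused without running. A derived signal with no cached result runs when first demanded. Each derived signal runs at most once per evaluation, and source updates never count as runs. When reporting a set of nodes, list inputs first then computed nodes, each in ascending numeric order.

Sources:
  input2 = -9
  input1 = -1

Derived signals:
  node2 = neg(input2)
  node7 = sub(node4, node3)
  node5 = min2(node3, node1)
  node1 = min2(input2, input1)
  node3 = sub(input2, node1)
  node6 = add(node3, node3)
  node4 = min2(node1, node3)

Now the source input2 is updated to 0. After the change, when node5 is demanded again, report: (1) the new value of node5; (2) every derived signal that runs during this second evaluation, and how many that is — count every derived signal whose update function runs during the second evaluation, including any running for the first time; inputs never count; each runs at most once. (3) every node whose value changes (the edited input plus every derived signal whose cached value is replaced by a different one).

Initial pass — values computed on the first demand:
  node1 = min2(-9, -1) = -9
  node3 = sub(-9, -9) = 0
  node5 = min2(0, -9) = -9

Second demand — change propagation:
  node1: re-runs because input2 -9->0; new result -1.
  node3: re-runs because input2 -9->0; node1 -9->-1; new result 1.
  node5: re-runs because node3 0->1; node1 -9->-1; new result -1.

node5 now evaluates to -1.
Run set: node1, node3, node5 (3 run).
Changed values: input2, node1, node3, node5.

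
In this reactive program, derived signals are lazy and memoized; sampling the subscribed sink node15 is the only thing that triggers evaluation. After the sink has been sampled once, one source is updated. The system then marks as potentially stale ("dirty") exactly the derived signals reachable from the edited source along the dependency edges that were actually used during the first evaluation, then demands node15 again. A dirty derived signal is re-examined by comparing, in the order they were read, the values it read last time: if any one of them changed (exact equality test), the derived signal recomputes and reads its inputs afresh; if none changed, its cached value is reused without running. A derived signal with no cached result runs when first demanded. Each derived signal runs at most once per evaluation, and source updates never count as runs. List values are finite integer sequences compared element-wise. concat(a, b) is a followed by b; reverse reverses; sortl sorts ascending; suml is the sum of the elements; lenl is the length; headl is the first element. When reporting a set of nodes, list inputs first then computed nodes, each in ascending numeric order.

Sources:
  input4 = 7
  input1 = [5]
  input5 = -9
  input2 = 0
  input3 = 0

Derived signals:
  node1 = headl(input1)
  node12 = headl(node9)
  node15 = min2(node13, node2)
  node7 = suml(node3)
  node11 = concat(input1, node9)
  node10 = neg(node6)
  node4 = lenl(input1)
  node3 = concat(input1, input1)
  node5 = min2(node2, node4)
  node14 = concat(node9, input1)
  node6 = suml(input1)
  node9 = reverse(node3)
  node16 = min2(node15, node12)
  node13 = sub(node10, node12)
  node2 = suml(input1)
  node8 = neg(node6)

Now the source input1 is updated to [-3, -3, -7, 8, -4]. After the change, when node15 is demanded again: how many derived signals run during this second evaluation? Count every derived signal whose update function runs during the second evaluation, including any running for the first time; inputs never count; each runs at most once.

First demand of the output computes:
  node2 = suml([5]) = 5
  node3 = concat([5], [5]) = [5, 5]
  node6 = suml([5]) = 5
  node9 = reverse([5, 5]) = [5, 5]
  node10 = neg(5) = -5
  node12 = headl([5, 5]) = 5
  node13 = sub(-5, 5) = -10
  node15 = min2(-10, 5) = -10

After the edit, cleaning proceeds:
  node2: a read changed (input1 [5]->[-3, -3, -7, 8, -4]) — executes, giving -9.
  node3: a read changed (input1 [5]->[-3, -3, -7, 8, -4]; input1 [5]->[-3, -3, -7, 8, -4]) — executes, giving [-3, -3, -7, 8, -4, -3, -3, -7, 8, -4].
  node6: a read changed (input1 [5]->[-3, -3, -7, 8, -4]) — executes, giving -9.
  node9: a read changed (node3 [5, 5]->[-3, -3, -7, 8, -4, -3, -3, -7, 8, -4]) — executes, giving [-4, 8, -7, -3, -3, -4, 8, -7, -3, -3].
  node10: a read changed (node6 5->-9) — executes, giving 9.
  node12: a read changed (node9 [5, 5]->[-4, 8, -7, -3, -3, -4, 8, -7, -3, -3]) — executes, giving -4.
  node13: a read changed (node10 -5->9; node12 5->-4) — executes, giving 13.
  node15: a read changed (node13 -10->13; node2 5->-9) — executes, giving -9.

8 derived signals run: node2, node3, node6, node9, node10, node12, node13, node15.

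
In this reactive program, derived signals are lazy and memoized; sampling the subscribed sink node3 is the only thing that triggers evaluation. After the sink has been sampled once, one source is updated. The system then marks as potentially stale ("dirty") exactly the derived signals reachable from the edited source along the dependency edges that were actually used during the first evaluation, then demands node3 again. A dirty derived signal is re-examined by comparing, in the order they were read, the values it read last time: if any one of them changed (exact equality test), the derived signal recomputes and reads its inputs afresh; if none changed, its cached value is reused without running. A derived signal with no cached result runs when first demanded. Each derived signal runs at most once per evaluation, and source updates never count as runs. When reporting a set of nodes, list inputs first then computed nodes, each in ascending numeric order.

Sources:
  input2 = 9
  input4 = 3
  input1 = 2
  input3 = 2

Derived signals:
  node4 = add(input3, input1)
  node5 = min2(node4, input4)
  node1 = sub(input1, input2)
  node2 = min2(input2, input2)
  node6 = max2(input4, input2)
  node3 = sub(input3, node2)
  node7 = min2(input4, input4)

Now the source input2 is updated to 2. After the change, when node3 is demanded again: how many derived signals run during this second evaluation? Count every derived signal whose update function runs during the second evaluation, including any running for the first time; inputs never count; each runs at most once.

2 derived signals run: node2, node3.

First demand of the output computes:
  node2 = min2(9, 9) = 9
  node3 = sub(2, 9) = -7

After the edit, cleaning proceeds:
  node2: a read changed (input2 9->2; input2 9->2) — executes, giving 2.
  node3: a read changed (node2 9->2) — executes, giving 0.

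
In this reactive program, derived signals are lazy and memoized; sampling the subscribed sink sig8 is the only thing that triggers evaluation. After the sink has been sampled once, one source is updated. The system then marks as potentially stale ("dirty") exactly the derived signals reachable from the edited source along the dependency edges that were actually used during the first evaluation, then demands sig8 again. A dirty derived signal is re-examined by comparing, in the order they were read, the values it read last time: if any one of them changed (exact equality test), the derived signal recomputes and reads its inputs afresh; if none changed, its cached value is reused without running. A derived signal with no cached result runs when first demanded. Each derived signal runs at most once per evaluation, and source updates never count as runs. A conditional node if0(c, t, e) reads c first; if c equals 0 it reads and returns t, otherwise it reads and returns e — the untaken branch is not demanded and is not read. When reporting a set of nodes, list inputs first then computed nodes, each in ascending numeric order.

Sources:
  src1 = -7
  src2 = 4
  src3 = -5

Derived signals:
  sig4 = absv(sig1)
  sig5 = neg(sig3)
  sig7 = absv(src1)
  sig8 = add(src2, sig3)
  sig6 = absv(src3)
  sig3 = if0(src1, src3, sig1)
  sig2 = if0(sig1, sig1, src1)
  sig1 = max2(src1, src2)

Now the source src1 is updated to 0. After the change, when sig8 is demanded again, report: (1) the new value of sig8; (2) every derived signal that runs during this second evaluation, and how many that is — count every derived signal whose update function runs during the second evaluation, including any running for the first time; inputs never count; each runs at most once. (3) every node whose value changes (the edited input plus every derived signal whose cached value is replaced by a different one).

Demanding sig8 again yields -1.
2 derived signals run: sig3, sig8.
The nodes whose values change: src1, sig3, sig8.
Note the branch switch — demand abandons sig1, which is never re-examined.

First demand of the output computes:
  sig1 = max2(-7, 4) = 4
  sig3 = if0(src1=-7 -> else branch sig1) = 4
  sig8 = add(4, 4) = 8

After the edit, cleaning proceeds:
  sig1: stays stale; no demand reaches it after the flip.
  sig3: a read changed (src1 -7->0) — executes, giving -5.
  sig8: a read changed (sig3 4->-5) — executes, giving -1.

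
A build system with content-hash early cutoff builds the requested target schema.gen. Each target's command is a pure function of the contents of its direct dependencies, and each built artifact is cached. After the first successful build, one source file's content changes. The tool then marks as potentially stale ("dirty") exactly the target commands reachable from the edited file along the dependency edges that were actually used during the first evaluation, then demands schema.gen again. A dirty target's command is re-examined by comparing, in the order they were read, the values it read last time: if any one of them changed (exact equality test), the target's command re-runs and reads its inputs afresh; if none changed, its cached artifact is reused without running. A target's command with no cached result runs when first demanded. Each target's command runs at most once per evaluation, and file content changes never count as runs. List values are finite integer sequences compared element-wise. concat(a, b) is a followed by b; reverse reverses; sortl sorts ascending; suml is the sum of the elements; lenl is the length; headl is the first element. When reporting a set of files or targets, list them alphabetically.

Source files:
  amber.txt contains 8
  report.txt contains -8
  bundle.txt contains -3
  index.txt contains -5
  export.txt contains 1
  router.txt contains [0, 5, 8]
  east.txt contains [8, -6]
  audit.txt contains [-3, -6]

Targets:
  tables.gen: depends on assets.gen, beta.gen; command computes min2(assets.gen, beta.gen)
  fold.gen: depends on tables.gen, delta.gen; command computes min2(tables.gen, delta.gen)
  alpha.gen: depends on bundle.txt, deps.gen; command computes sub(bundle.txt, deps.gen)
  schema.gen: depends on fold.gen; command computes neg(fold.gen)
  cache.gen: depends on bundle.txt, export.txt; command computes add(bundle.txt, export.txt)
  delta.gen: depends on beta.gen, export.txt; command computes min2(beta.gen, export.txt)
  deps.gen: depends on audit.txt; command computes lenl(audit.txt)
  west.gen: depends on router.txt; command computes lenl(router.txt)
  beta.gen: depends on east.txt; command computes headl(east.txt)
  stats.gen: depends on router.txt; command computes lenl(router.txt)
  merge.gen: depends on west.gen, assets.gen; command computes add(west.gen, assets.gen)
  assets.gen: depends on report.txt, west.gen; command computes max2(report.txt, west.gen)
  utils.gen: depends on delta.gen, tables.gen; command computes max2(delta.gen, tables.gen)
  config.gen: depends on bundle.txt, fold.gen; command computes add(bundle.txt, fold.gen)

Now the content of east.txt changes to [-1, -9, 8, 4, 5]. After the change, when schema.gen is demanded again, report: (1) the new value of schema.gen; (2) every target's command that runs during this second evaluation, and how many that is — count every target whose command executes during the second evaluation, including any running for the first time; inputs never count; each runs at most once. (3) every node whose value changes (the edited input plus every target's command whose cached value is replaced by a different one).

New value of schema.gen: 1.
Target commands that run: beta.gen, delta.gen, fold.gen, schema.gen, tables.gen — 5 in total.
Values that change: beta.gen, delta.gen, east.txt, fold.gen, schema.gen, tables.gen.

First evaluation (everything demanded from the output):
  beta.gen = headl([8, -6]) = 8
  delta.gen = min2(8, 1) = 1
  west.gen = lenl([0, 5, 8]) = 3
  assets.gen = max2(-8, 3) = 3
  tables.gen = min2(3, 8) = 3
  fold.gen = min2(3, 1) = 1
  schema.gen = neg(1) = -1

Propagation after the edit:
  beta.gen: runs — east.txt [8, -6]->[-1, -9, 8, 4, 5]; result -1.
  delta.gen: runs — beta.gen 8->-1; result -1.
  tables.gen: runs — beta.gen 8->-1; result -1.
  fold.gen: runs — tables.gen 3->-1; delta.gen 1->-1; result -1.
  schema.gen: runs — fold.gen 1->-1; result 1.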